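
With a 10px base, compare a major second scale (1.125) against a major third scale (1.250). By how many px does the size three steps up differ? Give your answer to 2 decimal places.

Major second: 10.0 × 1.125³ = 14.2383px
Major third: 10.0 × 1.250³ = 19.5312px
Difference: 19.5312 − 14.2383 = 5.2929px

5.29px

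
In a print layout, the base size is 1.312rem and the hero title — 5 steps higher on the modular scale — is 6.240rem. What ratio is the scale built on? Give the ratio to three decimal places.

The ratio satisfies 1.312 × r⁵ = 6.240, so r = (6.240 / 1.312)^(1/5).
r = 4.7561^(1/5) ≈ 1.3660

1.366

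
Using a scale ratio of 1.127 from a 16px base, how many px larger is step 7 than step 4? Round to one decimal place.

11.1px

Step 4: 16.0 × 1.127⁴ = 25.812px
Step 7: 16.0 × 1.127⁷ = 36.948px
Difference: 36.948 − 25.812 = 11.136px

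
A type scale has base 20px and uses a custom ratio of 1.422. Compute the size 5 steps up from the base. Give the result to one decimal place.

116.3px

Every step multiplies by the scale ratio.
20.0 × 1.422⁵ = 20.0 × 5.81431 ≈ 116.29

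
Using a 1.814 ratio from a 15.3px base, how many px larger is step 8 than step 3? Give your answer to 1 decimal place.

1702.5px

Step 3: 15.3 × 1.814³ = 91.328px
Step 8: 15.3 × 1.814⁸ = 1793.865px
Difference: 1793.865 − 91.328 = 1702.537px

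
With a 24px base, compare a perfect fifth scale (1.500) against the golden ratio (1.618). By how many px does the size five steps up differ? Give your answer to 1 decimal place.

Perfect fifth: 24.0 × 1.500⁵ = 182.250px
Golden ratio: 24.0 × 1.618⁵ = 266.136px
Difference: 266.136 − 182.250 = 83.886px

83.9px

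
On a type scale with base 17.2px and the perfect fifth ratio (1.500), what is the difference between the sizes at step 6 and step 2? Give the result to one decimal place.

Step 2: 17.2 × 1.500² = 38.700px
Step 6: 17.2 × 1.500⁶ = 195.919px
Difference: 195.919 − 38.700 = 157.219px

157.2px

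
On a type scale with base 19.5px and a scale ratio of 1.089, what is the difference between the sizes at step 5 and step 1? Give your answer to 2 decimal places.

8.63px

Step 1: 19.5 × 1.089 = 21.2355px
Step 5: 19.5 × 1.089⁵ = 29.8658px
Difference: 29.8658 − 21.2355 = 8.6303px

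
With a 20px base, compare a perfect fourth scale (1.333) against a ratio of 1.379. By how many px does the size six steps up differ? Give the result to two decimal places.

25.33px

Perfect fourth: 20.0 × 1.333⁶ = 112.2047px
At 1.379: 20.0 × 1.379⁶ = 137.5357px
Difference: 137.5357 − 112.2047 = 25.3310px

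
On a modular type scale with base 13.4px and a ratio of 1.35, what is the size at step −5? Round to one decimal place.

A modular type scale is a geometric sequence: sizeₙ = base × rⁿ.
13.4 ÷ 1.35⁵ = 13.4 ÷ 4.48403 ≈ 2.99

3.0px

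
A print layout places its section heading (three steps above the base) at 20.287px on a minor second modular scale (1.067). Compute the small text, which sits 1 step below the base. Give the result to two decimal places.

15.65px

The gap is -1 − (3) = -4 steps, so the factor is 1.067^-4.
20.287 ÷ 1.067⁴ = 20.287 ÷ 1.29616 ≈ 15.652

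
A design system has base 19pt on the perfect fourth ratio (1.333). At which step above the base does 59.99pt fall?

4

1.333ⁿ = 59.99 / 19 = 3.1574
n = ln(3.1574) / ln(1.333) = 1.1497 / 0.2874 ≈ 4.00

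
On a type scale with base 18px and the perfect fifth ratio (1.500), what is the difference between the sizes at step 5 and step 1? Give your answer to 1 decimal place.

109.7px

Step 1: 18.0 × 1.500 = 27.000px
Step 5: 18.0 × 1.500⁵ = 136.688px
Difference: 136.688 − 27.000 = 109.688px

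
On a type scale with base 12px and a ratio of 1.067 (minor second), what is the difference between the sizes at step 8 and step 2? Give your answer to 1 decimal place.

6.5px

Step 2: 12.0 × 1.067² = 13.662px
Step 8: 12.0 × 1.067⁸ = 20.160px
Difference: 20.160 − 13.662 = 6.498px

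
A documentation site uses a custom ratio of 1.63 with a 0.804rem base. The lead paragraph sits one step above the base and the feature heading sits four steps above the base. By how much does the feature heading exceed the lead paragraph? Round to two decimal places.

4.37rem

Step 1: 0.804 × 1.63 = 1.3105rem
Step 4: 0.804 × 1.63⁴ = 5.6755rem
Difference: 5.6755 − 1.3105 = 4.3650rem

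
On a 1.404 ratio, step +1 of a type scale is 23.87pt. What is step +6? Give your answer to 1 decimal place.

23.87 × 1.404⁵ = 23.87 × 5.45551 ≈ 130.223

130.2pt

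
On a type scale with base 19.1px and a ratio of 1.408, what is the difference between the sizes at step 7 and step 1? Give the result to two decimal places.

Step 1: 19.1 × 1.408 = 26.8928px
Step 7: 19.1 × 1.408⁷ = 209.5328px
Difference: 209.5328 − 26.8928 = 182.6400px

182.64px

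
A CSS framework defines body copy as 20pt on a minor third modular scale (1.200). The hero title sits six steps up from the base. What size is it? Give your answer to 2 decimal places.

59.72pt

A modular type scale is a geometric sequence: sizeₙ = base × rⁿ.
20.0 × 1.200⁶ = 20.0 × 2.98598 ≈ 59.72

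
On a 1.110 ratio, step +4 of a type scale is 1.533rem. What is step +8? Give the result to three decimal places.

2.327rem

1.533 × 1.110⁴ = 1.533 × 1.51807 ≈ 2.327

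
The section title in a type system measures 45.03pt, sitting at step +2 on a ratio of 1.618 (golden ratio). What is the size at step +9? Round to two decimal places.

1307.23pt

Moving from step +2 to step +9 is 7 steps up, so multiply by r⁷.
45.03 × 1.618⁷ = 45.03 × 29.03017 ≈ 1307.229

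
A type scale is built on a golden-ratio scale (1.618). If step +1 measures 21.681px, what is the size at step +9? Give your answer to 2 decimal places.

The gap is 9 − (1) = 8 steps, so the factor is 1.618^8.
21.681 × 1.618⁸ = 21.681 × 46.97082 ≈ 1018.374

1018.37px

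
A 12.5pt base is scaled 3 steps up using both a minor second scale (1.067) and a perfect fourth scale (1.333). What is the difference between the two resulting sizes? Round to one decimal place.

Minor second: 12.5 × 1.067³ = 15.185pt
Perfect fourth: 12.5 × 1.333³ = 29.607pt
Difference: 29.607 − 15.185 = 14.422pt

14.4pt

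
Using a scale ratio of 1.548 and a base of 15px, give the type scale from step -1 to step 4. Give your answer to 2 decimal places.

Step -1: 15.0 ÷ 1.548 = 9.69
Step 0: 15px
Step 1: 15.0 × 1.548 = 23.22
Step 2: 15.0 × 1.548² = 35.94
Step 3: 15.0 × 1.548³ = 55.64
Step 4: 15.0 × 1.548⁴ = 86.13

9.69px, 15.00px, 23.22px, 35.94px, 55.64px, 86.13px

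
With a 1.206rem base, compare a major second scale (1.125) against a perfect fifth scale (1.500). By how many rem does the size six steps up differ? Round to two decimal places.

Major second: 1.206 × 1.125⁶ = 2.4449rem
Perfect fifth: 1.206 × 1.500⁶ = 13.7371rem
Difference: 13.7371 − 2.4449 = 11.2922rem

11.29rem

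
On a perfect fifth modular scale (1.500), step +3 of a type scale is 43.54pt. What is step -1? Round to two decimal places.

8.60pt

43.54 ÷ 1.500⁴ = 43.54 ÷ 5.06250 ≈ 8.600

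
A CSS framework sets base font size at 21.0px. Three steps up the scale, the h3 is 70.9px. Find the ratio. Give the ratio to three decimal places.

1.500

The ratio satisfies 21.0 × r³ = 70.9, so r = (70.9 / 21.0)^(1/3).
r = 3.3762^(1/3) ≈ 1.5002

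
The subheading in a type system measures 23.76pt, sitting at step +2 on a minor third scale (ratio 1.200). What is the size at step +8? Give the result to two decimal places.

The gap is 8 − (2) = 6 steps, so the factor is 1.200^6.
23.76 × 1.200⁶ = 23.76 × 2.98598 ≈ 70.947

70.95pt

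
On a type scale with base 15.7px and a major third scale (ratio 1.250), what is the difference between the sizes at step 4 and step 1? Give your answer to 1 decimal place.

18.7px

Step 1: 15.7 × 1.250 = 19.625px
Step 4: 15.7 × 1.250⁴ = 38.330px
Difference: 38.330 − 19.625 = 18.705px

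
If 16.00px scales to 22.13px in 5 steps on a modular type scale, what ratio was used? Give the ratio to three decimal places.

r⁵ = 22.13 / 16.00, so r = (22.13/16.00)^(1/5).
r = 1.3831^(1/5) ≈ 1.0670

1.067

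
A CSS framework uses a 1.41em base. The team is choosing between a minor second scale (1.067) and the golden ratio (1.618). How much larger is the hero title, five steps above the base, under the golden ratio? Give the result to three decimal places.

13.685em

Minor second: 1.41 × 1.067⁵ = 1.95003em
Golden ratio: 1.41 × 1.618⁵ = 15.63550em
Difference: 15.63550 − 1.95003 = 13.68547em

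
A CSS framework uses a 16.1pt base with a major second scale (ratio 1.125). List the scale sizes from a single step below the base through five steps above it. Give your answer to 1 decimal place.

14.3pt, 16.1pt, 18.1pt, 20.4pt, 22.9pt, 25.8pt, 29.0pt

Step -1: 16.1 ÷ 1.125 = 14.3
Step 0: 16.1pt
Step 1: 16.1 × 1.125 = 18.1
Step 2: 16.1 × 1.125² = 20.4
Step 3: 16.1 × 1.125³ = 22.9
Step 4: 16.1 × 1.125⁴ = 25.8
Step 5: 16.1 × 1.125⁵ = 29.0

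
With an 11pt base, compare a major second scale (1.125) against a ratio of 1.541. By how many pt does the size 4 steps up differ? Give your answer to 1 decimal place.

Major second: 11.0 × 1.125⁴ = 17.620pt
At 1.541: 11.0 × 1.541⁴ = 62.030pt
Difference: 62.030 − 17.620 = 44.410pt

44.4pt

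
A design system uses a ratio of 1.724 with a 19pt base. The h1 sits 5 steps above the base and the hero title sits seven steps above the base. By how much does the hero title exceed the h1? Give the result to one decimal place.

570.7pt

Step 5: 19.0 × 1.724⁵ = 289.361pt
Step 7: 19.0 × 1.724⁷ = 860.032pt
Difference: 860.032 − 289.361 = 570.671pt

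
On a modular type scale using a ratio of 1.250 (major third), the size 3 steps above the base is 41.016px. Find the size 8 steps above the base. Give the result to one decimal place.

41.016 × 1.250⁵ = 41.016 × 3.05176 ≈ 125.171

125.2px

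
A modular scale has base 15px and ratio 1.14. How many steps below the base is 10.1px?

1.14ⁿ = 15 / 10.1 = 1.4851
n = ln(1.4851) / ln(1.14) = 0.3955 / 0.1310 ≈ 3.02

3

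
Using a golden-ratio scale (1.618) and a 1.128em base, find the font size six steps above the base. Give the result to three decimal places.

1.128 × 1.618⁶ = 1.128 × 17.94201 ≈ 20.239

20.239em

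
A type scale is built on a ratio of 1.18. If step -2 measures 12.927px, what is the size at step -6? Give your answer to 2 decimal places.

Moving from step -2 to step -6 is 4 steps down, so divide by r⁴.
12.927 ÷ 1.18⁴ = 12.927 ÷ 1.93878 ≈ 6.668

6.67px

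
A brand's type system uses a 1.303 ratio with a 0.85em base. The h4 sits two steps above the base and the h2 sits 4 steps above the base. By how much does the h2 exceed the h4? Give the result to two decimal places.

Step 2: 0.85 × 1.303² = 1.4431em
Step 4: 0.85 × 1.303⁴ = 2.4502em
Difference: 2.4502 − 1.4431 = 1.0071em

1.01em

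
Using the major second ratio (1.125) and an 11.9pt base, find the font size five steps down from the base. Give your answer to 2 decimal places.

11.9 ÷ 1.125⁵ = 11.9 ÷ 1.80203 ≈ 6.60

6.60pt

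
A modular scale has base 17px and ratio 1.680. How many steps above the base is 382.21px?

6

1.680ⁿ = 382.21 / 17 = 22.4829
n = ln(22.4829) / ln(1.680) = 3.1128 / 0.5188 ≈ 6.00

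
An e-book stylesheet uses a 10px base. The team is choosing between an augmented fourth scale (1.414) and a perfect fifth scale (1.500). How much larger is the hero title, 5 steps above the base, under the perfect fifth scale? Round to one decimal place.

Augmented fourth: 10.0 × 1.414⁵ = 56.526px
Perfect fifth: 10.0 × 1.500⁵ = 75.938px
Difference: 75.938 − 56.526 = 19.412px

19.4px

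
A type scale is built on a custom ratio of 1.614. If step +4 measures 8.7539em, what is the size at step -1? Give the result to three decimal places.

0.799em

Moving from step +4 to step -1 is 5 steps down, so divide by r⁵.
8.7539 ÷ 1.614⁵ = 8.7539 ÷ 10.95261 ≈ 0.799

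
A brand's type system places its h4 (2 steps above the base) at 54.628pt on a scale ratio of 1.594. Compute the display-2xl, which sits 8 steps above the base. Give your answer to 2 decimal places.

896.08pt

Moving from step +2 to step +8 is 6 steps up, so multiply by r⁶.
54.628 × 1.594⁶ = 54.628 × 16.40325 ≈ 896.077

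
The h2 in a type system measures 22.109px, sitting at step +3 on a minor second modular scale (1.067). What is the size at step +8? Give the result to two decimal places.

Moving from step +3 to step +8 is 5 steps up, so multiply by r⁵.
22.109 × 1.067⁵ = 22.109 × 1.38300 ≈ 30.577

30.58px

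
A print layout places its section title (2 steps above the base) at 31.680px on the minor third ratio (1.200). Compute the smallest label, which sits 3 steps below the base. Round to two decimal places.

12.73px

The gap is -3 − (2) = -5 steps, so the factor is 1.200^-5.
31.680 ÷ 1.200⁵ = 31.680 ÷ 2.48832 ≈ 12.731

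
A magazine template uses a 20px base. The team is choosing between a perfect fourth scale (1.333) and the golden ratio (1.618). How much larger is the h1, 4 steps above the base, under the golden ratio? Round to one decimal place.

Perfect fourth: 20.0 × 1.333⁴ = 63.147px
Golden ratio: 20.0 × 1.618⁴ = 137.071px
Difference: 137.071 − 63.147 = 73.924px

73.9px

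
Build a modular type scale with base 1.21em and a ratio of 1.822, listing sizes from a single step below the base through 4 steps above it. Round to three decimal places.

Step -1: 1.21 ÷ 1.822 = 0.664
Step 0: 1.21em
Step 1: 1.21 × 1.822 = 2.205
Step 2: 1.21 × 1.822² = 4.017
Step 3: 1.21 × 1.822³ = 7.319
Step 4: 1.21 × 1.822⁴ = 13.335

0.664em, 1.210em, 2.205em, 4.017em, 7.319em, 13.335em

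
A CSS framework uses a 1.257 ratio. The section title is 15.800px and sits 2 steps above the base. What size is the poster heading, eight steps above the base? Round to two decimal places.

62.33px

15.800 × 1.257⁶ = 15.800 × 3.94468 ≈ 62.326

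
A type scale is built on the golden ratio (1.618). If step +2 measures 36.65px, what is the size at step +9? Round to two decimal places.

1063.96px

36.65 × 1.618⁷ = 36.65 × 29.03017 ≈ 1063.956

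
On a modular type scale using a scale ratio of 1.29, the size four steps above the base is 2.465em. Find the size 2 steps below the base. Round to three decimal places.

0.535em

2.465 ÷ 1.29⁶ = 2.465 ÷ 4.60827 ≈ 0.535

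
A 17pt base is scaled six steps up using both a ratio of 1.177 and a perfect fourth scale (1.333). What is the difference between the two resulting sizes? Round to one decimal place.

50.2pt

At 1.177: 17.0 × 1.177⁶ = 45.197pt
Perfect fourth: 17.0 × 1.333⁶ = 95.374pt
Difference: 95.374 − 45.197 = 50.177pt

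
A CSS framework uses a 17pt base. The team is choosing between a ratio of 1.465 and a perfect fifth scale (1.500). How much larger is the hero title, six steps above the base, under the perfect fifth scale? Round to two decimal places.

25.58pt

At 1.465: 17.0 × 1.465⁶ = 168.0640pt
Perfect fifth: 17.0 × 1.500⁶ = 193.6406pt
Difference: 193.6406 − 168.0640 = 25.5766pt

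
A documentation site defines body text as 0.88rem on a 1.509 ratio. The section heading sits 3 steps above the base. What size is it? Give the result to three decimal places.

3.024rem

Every step multiplies by the scale ratio.
0.88 × 1.509³ = 0.88 × 3.43612 ≈ 3.024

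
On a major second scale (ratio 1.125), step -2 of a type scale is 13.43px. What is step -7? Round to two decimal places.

7.45px

Moving from step -2 to step -7 is 5 steps down, so divide by r⁵.
13.43 ÷ 1.125⁵ = 13.43 ÷ 1.80203 ≈ 7.453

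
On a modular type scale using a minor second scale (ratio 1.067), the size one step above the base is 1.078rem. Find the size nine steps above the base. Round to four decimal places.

1.8111rem

Moving from step +1 to step +9 is 8 steps up, so multiply by r⁸.
1.078 × 1.067⁸ = 1.078 × 1.68002 ≈ 1.8111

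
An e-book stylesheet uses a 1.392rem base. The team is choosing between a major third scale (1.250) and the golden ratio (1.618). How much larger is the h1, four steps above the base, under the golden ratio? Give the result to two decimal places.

6.14rem

Major third: 1.392 × 1.250⁴ = 3.3984rem
Golden ratio: 1.392 × 1.618⁴ = 9.5401rem
Difference: 9.5401 − 3.3984 = 6.1417rem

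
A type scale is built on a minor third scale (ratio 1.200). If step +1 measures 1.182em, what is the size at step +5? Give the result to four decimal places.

The gap is 5 − (1) = 4 steps, so the factor is 1.200^4.
1.182 × 1.200⁴ = 1.182 × 2.07360 ≈ 2.4510

2.4510em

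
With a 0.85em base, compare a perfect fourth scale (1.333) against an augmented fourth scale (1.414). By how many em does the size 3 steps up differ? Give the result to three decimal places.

0.390em

Perfect fourth: 0.85 × 1.333³ = 2.01330em
Augmented fourth: 0.85 × 1.414³ = 2.40307em
Difference: 2.40307 − 2.01330 = 0.38977em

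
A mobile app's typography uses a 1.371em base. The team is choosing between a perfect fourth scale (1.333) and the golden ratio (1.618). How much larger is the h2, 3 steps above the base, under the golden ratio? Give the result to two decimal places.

2.56em

Perfect fourth: 1.371 × 1.333³ = 3.2473em
Golden ratio: 1.371 × 1.618³ = 5.8073em
Difference: 5.8073 − 3.2473 = 2.5600em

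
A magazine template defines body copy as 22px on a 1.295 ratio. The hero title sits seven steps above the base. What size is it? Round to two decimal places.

134.37px

A modular type scale is a geometric sequence: sizeₙ = base × rⁿ.
22.0 × 1.295⁷ = 22.0 × 6.10785 ≈ 134.37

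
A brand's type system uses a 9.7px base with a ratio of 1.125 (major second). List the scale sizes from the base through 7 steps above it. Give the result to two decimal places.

Step 0: 9.7px
Step 1: 9.7 × 1.125 = 10.91
Step 2: 9.7 × 1.125² = 12.28
Step 3: 9.7 × 1.125³ = 13.81
Step 4: 9.7 × 1.125⁴ = 15.54
Step 5: 9.7 × 1.125⁵ = 17.48
Step 6: 9.7 × 1.125⁶ = 19.66
Step 7: 9.7 × 1.125⁷ = 22.12

9.70px, 10.91px, 12.28px, 13.81px, 15.54px, 17.48px, 19.66px, 22.12px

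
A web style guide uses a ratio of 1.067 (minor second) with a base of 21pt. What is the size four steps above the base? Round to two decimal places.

27.22pt

Each step on a modular scale multiplies by the ratio, so the size n steps from the base is base × ratioⁿ.
21.0 × 1.067⁴ = 21.0 × 1.29616 ≈ 27.22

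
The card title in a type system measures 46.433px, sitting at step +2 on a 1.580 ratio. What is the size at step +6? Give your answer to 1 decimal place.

Moving from step +2 to step +6 is 4 steps up, so multiply by r⁴.
46.433 × 1.580⁴ = 46.433 × 6.23201 ≈ 289.371

289.4px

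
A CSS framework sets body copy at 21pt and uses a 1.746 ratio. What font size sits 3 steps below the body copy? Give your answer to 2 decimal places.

21.0 ÷ 1.746³ = 21.0 ÷ 5.32271 ≈ 3.95

3.95pt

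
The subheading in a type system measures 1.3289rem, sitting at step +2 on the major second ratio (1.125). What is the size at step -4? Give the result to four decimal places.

0.6555rem

The gap is -4 − (2) = -6 steps, so the factor is 1.125^-6.
1.3289 ÷ 1.125⁶ = 1.3289 ÷ 2.02729 ≈ 0.6555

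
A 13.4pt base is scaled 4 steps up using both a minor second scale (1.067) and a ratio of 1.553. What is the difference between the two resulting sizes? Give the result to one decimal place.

Minor second: 13.4 × 1.067⁴ = 17.369pt
At 1.553: 13.4 × 1.553⁴ = 77.945pt
Difference: 77.945 − 17.369 = 60.576pt

60.6pt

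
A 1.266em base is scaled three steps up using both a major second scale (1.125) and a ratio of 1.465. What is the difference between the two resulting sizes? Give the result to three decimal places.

Major second: 1.266 × 1.125³ = 1.80257em
At 1.465: 1.266 × 1.465³ = 3.98058em
Difference: 3.98058 − 1.80257 = 2.17801em

2.178em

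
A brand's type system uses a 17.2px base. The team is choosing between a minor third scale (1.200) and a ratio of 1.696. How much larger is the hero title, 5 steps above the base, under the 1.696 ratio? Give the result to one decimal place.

198.6px

Minor third: 17.2 × 1.200⁵ = 42.799px
At 1.696: 17.2 × 1.696⁵ = 241.356px
Difference: 241.356 − 42.799 = 198.557px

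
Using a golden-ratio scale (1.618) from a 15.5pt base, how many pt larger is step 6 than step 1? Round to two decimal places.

253.02pt

Step 1: 15.5 × 1.618 = 25.0790pt
Step 6: 15.5 × 1.618⁶ = 278.1012pt
Difference: 278.1012 − 25.0790 = 253.0222pt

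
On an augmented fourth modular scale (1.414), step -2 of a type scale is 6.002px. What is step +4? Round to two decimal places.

6.002 × 1.414⁶ = 6.002 × 7.99275 ≈ 47.973

47.97px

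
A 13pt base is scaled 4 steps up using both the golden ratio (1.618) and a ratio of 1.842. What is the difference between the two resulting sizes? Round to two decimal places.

60.56pt

Golden ratio: 13.0 × 1.618⁴ = 89.0958pt
At 1.842: 13.0 × 1.842⁴ = 149.6587pt
Difference: 149.6587 − 89.0958 = 60.5629pt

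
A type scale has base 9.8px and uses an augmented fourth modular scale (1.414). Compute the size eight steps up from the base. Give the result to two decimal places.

156.61px

9.8 × 1.414⁸ = 9.8 × 15.98068 ≈ 156.61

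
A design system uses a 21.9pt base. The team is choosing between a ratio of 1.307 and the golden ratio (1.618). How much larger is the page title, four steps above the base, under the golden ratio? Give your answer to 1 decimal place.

At 1.307: 21.9 × 1.307⁴ = 63.907pt
Golden ratio: 21.9 × 1.618⁴ = 150.092pt
Difference: 150.092 − 63.907 = 86.185pt

86.2pt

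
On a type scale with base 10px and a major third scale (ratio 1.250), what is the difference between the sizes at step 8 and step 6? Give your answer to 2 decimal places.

Step 6: 10.0 × 1.250⁶ = 38.1470px
Step 8: 10.0 × 1.250⁸ = 59.6046px
Difference: 59.6046 − 38.1470 = 21.4576px

21.46px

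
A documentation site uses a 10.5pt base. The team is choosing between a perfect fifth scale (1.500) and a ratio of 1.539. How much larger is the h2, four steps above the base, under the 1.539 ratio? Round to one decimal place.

Perfect fifth: 10.5 × 1.500⁴ = 53.156pt
At 1.539: 10.5 × 1.539⁴ = 58.904pt
Difference: 58.904 − 53.156 = 5.748pt

5.7pt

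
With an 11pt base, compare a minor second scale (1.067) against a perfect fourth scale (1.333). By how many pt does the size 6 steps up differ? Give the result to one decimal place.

Minor second: 11.0 × 1.067⁶ = 16.232pt
Perfect fourth: 11.0 × 1.333⁶ = 61.713pt
Difference: 61.713 − 16.232 = 45.481pt

45.5pt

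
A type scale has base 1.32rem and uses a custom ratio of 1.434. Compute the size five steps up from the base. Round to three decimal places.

Each step on a modular scale multiplies by the ratio, so the size n steps from the base is base × ratioⁿ.
1.32 × 1.434⁵ = 1.32 × 6.06381 ≈ 8.004

8.004rem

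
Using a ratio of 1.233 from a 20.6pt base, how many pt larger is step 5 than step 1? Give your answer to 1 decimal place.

33.3pt

Step 1: 20.6 × 1.233 = 25.400pt
Step 5: 20.6 × 1.233⁵ = 58.706pt
Difference: 58.706 − 25.400 = 33.306pt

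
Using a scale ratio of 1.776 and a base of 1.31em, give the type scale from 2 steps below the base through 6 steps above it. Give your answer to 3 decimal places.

Step -2: 1.31 ÷ 1.776² = 0.415
Step -1: 1.31 ÷ 1.776 = 0.738
Step 0: 1.31em
Step 1: 1.31 × 1.776 = 2.327
Step 2: 1.31 × 1.776² = 4.132
Step 3: 1.31 × 1.776³ = 7.338
Step 4: 1.31 × 1.776⁴ = 13.033
Step 5: 1.31 × 1.776⁵ = 23.147
Step 6: 1.31 × 1.776⁶ = 41.108

0.415em, 0.738em, 1.310em, 2.327em, 4.132em, 7.338em, 13.033em, 23.147em, 41.108em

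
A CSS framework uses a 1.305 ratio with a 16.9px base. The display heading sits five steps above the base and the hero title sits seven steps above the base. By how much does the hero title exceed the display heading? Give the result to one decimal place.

Step 5: 16.9 × 1.305⁵ = 63.965px
Step 7: 16.9 × 1.305⁷ = 108.933px
Difference: 108.933 − 63.965 = 44.968px

45.0px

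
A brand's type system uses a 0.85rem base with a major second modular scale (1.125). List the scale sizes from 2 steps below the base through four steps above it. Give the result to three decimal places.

0.672rem, 0.756rem, 0.850rem, 0.956rem, 1.076rem, 1.210rem, 1.362rem

Step -2: 0.85 ÷ 1.125² = 0.672
Step -1: 0.85 ÷ 1.125 = 0.756
Step 0: 0.85rem
Step 1: 0.85 × 1.125 = 0.956
Step 2: 0.85 × 1.125² = 1.076
Step 3: 0.85 × 1.125³ = 1.210
Step 4: 0.85 × 1.125⁴ = 1.362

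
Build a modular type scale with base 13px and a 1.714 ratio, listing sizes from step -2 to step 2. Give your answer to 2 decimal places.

Step -2: 13.0 ÷ 1.714² = 4.43
Step -1: 13.0 ÷ 1.714 = 7.58
Step 0: 13px
Step 1: 13.0 × 1.714 = 22.28
Step 2: 13.0 × 1.714² = 38.19

4.43px, 7.58px, 13.00px, 22.28px, 38.19px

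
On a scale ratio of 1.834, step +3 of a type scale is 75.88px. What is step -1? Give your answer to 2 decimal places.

The gap is -1 − (3) = -4 steps, so the factor is 1.834^-4.
75.88 ÷ 1.834⁴ = 75.88 ÷ 11.31351 ≈ 6.707

6.71px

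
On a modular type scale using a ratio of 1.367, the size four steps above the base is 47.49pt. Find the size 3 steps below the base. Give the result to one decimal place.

47.49 ÷ 1.367⁷ = 47.49 ÷ 8.92030 ≈ 5.324

5.3pt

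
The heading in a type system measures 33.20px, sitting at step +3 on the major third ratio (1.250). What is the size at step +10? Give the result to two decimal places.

158.31px

Moving from step +3 to step +10 is 7 steps up, so multiply by r⁷.
33.20 × 1.250⁷ = 33.20 × 4.76837 ≈ 158.310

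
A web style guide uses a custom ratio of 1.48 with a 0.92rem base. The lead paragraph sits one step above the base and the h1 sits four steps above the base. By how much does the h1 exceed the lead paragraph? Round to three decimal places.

Step 1: 0.92 × 1.48 = 1.36160rem
Step 4: 0.92 × 1.48⁴ = 4.41402rem
Difference: 4.41402 − 1.36160 = 3.05242rem

3.052rem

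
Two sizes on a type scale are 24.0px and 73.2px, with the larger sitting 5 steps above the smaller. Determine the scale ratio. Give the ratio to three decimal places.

1.250

r⁵ = 73.2 / 24.0, so r = (73.2/24.0)^(1/5).
r = 3.0500^(1/5) ≈ 1.2499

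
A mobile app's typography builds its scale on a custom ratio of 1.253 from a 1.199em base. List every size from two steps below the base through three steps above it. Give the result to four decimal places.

Step -2: 1.199 ÷ 1.253² = 0.7637
Step -1: 1.199 ÷ 1.253 = 0.9569
Step 0: 1.199em
Step 1: 1.199 × 1.253 = 1.5023
Step 2: 1.199 × 1.253² = 1.8824
Step 3: 1.199 × 1.253³ = 2.3587

0.7637em, 0.9569em, 1.1990em, 1.5023em, 1.8824em, 2.3587em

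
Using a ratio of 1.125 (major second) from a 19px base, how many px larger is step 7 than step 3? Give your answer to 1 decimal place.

16.3px

Step 3: 19.0 × 1.125³ = 27.053px
Step 7: 19.0 × 1.125⁷ = 43.333px
Difference: 43.333 − 27.053 = 16.280px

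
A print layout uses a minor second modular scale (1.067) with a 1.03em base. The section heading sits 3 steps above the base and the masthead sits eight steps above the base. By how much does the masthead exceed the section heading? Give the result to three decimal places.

Step 3: 1.03 × 1.067³ = 1.25121em
Step 8: 1.03 × 1.067⁸ = 1.73042em
Difference: 1.73042 − 1.25121 = 0.47921em

0.479em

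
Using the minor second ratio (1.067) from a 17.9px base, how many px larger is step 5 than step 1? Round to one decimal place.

Step 1: 17.9 × 1.067 = 19.099px
Step 5: 17.9 × 1.067⁵ = 24.756px
Difference: 24.756 − 19.099 = 5.657px

5.7px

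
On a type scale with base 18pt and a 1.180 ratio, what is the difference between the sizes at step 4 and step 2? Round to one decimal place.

9.8pt

Step 2: 18.0 × 1.180² = 25.063pt
Step 4: 18.0 × 1.180⁴ = 34.898pt
Difference: 34.898 − 25.063 = 9.835pt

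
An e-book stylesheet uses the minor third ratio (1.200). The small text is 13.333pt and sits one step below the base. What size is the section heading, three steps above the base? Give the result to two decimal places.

27.65pt

13.333 × 1.200⁴ = 13.333 × 2.07360 ≈ 27.647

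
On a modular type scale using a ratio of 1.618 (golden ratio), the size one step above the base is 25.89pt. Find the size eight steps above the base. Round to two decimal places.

Moving from step +1 to step +8 is 7 steps up, so multiply by r⁷.
25.89 × 1.618⁷ = 25.89 × 29.03017 ≈ 751.591

751.59pt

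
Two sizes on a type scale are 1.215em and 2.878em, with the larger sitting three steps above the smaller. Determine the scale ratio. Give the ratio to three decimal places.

1.333

r³ = 2.878 / 1.215, so r = (2.878/1.215)^(1/3).
r = 2.3687^(1/3) ≈ 1.3330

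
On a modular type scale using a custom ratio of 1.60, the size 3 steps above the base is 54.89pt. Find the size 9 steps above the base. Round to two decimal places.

The gap is 9 − (3) = 6 steps, so the factor is 1.60^6.
54.89 × 1.60⁶ = 54.89 × 16.77722 ≈ 920.901

920.90pt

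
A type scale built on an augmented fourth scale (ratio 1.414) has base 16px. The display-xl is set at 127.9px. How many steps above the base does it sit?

6

1.414ⁿ = 127.9 / 16 = 7.9938
n = ln(7.9938) / ln(1.414) = 2.0787 / 0.3464 ≈ 6.00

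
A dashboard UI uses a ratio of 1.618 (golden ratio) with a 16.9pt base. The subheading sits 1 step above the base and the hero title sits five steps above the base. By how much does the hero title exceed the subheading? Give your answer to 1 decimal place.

Step 1: 16.9 × 1.618 = 27.344pt
Step 5: 16.9 × 1.618⁵ = 187.404pt
Difference: 187.404 − 27.344 = 160.060pt

160.1pt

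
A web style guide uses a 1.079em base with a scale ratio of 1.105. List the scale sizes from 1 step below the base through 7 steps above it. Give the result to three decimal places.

Step -1: 1.079 ÷ 1.105 = 0.976
Step 0: 1.079em
Step 1: 1.079 × 1.105 = 1.192
Step 2: 1.079 × 1.105² = 1.317
Step 3: 1.079 × 1.105³ = 1.456
Step 4: 1.079 × 1.105⁴ = 1.609
Step 5: 1.079 × 1.105⁵ = 1.778
Step 6: 1.079 × 1.105⁶ = 1.964
Step 7: 1.079 × 1.105⁷ = 2.170

0.976em, 1.079em, 1.192em, 1.317em, 1.456em, 1.609em, 1.778em, 1.964em, 2.170em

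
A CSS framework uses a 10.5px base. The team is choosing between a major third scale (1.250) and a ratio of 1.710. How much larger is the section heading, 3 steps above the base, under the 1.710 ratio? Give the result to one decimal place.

Major third: 10.5 × 1.250³ = 20.508px
At 1.710: 10.5 × 1.710³ = 52.502px
Difference: 52.502 − 20.508 = 31.994px

32.0px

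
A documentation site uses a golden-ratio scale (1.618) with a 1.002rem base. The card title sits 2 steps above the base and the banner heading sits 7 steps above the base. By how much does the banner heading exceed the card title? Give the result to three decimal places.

26.465rem

Step 2: 1.002 × 1.618² = 2.62316rem
Step 7: 1.002 × 1.618⁷ = 29.08823rem
Difference: 29.08823 − 2.62316 = 26.46507rem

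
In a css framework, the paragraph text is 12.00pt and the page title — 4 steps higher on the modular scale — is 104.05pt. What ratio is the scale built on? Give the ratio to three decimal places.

1.716

The ratio satisfies 12.00 × r⁴ = 104.05, so r = (104.05 / 12.00)^(1/4).
r = 8.6708^(1/4) ≈ 1.7160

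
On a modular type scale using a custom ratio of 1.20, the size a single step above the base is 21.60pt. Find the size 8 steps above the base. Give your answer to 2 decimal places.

77.40pt

21.60 × 1.20⁷ = 21.60 × 3.58318 ≈ 77.397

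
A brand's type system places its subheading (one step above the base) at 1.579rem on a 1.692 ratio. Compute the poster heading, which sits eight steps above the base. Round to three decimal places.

62.688rem

Moving from step +1 to step +8 is 7 steps up, so multiply by r⁷.
1.579 × 1.692⁷ = 1.579 × 39.70110 ≈ 62.688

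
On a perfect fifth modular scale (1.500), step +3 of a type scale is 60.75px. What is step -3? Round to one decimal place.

The gap is -3 − (3) = -6 steps, so the factor is 1.500^-6.
60.75 ÷ 1.500⁶ = 60.75 ÷ 11.39062 ≈ 5.333

5.3px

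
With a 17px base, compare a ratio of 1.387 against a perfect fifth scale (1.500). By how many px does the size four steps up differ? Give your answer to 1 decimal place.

23.1px

At 1.387: 17.0 × 1.387⁴ = 62.915px
Perfect fifth: 17.0 × 1.500⁴ = 86.062px
Difference: 86.062 − 62.915 = 23.147px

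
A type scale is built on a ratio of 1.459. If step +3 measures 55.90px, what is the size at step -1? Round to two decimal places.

12.34px

The gap is -1 − (3) = -4 steps, so the factor is 1.459^-4.
55.90 ÷ 1.459⁴ = 55.90 ÷ 4.53128 ≈ 12.336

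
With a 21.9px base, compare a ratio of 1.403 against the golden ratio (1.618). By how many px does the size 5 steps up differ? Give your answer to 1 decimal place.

At 1.403: 21.9 × 1.403⁵ = 119.051px
Golden ratio: 21.9 × 1.618⁵ = 242.849px
Difference: 242.849 − 119.051 = 123.798px

123.8px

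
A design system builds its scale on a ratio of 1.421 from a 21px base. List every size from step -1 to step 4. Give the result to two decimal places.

14.78px, 21.00px, 29.84px, 42.40px, 60.26px, 85.62px

Step -1: 21.0 ÷ 1.421 = 14.78
Step 0: 21px
Step 1: 21.0 × 1.421 = 29.84
Step 2: 21.0 × 1.421² = 42.40
Step 3: 21.0 × 1.421³ = 60.26
Step 4: 21.0 × 1.421⁴ = 85.62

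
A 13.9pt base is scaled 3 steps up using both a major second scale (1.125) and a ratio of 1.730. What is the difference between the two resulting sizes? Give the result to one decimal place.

Major second: 13.9 × 1.125³ = 19.791pt
At 1.730: 13.9 × 1.730³ = 71.970pt
Difference: 71.970 − 19.791 = 52.179pt

52.2pt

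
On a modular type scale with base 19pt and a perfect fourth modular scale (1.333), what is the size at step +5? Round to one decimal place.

A modular type scale is a geometric sequence: sizeₙ = base × rⁿ.
19.0 × 1.333⁵ = 19.0 × 4.20873 ≈ 79.97

80.0pt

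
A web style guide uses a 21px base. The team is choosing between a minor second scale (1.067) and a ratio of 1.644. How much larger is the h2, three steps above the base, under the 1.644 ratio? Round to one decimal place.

Minor second: 21.0 × 1.067³ = 25.510px
At 1.644: 21.0 × 1.644³ = 93.309px
Difference: 93.309 − 25.510 = 67.799px

67.8px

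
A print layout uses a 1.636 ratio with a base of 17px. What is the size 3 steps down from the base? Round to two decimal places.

3.88px

Each step on a modular scale multiplies by the ratio, so the size n steps from the base is base × ratioⁿ.
17.0 ÷ 1.636³ = 17.0 ÷ 4.37875 ≈ 3.88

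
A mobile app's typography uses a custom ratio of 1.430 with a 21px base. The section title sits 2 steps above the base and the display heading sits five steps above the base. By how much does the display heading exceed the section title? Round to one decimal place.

Step 2: 21.0 × 1.430² = 42.943px
Step 5: 21.0 × 1.430⁵ = 125.574px
Difference: 125.574 − 42.943 = 82.631px

82.6px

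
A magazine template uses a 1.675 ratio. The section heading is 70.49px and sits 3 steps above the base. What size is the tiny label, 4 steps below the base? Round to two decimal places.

1.91px

Moving from step +3 to step -4 is 7 steps down, so divide by r⁷.
70.49 ÷ 1.675⁷ = 70.49 ÷ 36.99165 ≈ 1.906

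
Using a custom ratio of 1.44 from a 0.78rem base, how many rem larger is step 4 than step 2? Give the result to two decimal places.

1.74rem

Step 2: 0.78 × 1.44² = 1.6174rem
Step 4: 0.78 × 1.44⁴ = 3.3539rem
Difference: 3.3539 − 1.6174 = 1.7365rem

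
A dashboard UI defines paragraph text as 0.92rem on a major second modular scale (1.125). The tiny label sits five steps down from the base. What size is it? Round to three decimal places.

0.511rem

0.92 ÷ 1.125⁵ = 0.92 ÷ 1.80203 ≈ 0.511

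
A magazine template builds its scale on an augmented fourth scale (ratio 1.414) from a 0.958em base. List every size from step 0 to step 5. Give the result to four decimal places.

Step 0: 0.958em
Step 1: 0.958 × 1.414 = 1.3546
Step 2: 0.958 × 1.414² = 1.9154
Step 3: 0.958 × 1.414³ = 2.7084
Step 4: 0.958 × 1.414⁴ = 3.8297
Step 5: 0.958 × 1.414⁵ = 5.4152

0.9580em, 1.3546em, 1.9154em, 2.7084em, 3.8297em, 5.4152em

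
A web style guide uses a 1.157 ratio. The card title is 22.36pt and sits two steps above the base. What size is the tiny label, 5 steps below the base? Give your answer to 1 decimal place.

22.36 ÷ 1.157⁷ = 22.36 ÷ 2.77545 ≈ 8.056

8.1pt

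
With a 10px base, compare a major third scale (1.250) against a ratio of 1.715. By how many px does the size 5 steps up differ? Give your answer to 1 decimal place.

117.8px

Major third: 10.0 × 1.250⁵ = 30.518px
At 1.715: 10.0 × 1.715⁵ = 148.361px
Difference: 148.361 − 30.518 = 117.843px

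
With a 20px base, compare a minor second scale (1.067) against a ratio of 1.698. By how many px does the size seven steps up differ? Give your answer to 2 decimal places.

782.45px

Minor second: 20.0 × 1.067⁷ = 31.4906px
At 1.698: 20.0 × 1.698⁷ = 813.9426px
Difference: 813.9426 − 31.4906 = 782.4520px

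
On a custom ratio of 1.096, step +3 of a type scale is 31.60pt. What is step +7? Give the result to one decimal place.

45.6pt

31.60 × 1.096⁴ = 31.60 × 1.44292 ≈ 45.596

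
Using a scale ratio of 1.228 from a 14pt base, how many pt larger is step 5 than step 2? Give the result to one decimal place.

Step 2: 14.0 × 1.228² = 21.112pt
Step 5: 14.0 × 1.228⁵ = 39.095pt
Difference: 39.095 − 21.112 = 17.983pt

18.0pt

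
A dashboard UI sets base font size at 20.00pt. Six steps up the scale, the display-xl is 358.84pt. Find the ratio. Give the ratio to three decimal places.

The ratio satisfies 20.00 × r⁶ = 358.84, so r = (358.84 / 20.00)^(1/6).
r = 17.9420^(1/6) ≈ 1.6180

1.618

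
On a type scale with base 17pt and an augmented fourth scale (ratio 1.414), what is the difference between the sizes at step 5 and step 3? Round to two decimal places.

Step 3: 17.0 × 1.414³ = 48.0615pt
Step 5: 17.0 × 1.414⁵ = 96.0939pt
Difference: 96.0939 − 48.0615 = 48.0324pt

48.03pt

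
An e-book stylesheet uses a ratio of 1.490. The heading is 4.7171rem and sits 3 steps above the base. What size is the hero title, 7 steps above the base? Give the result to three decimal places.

23.250rem

4.7171 × 1.490⁴ = 4.7171 × 4.92884 ≈ 23.250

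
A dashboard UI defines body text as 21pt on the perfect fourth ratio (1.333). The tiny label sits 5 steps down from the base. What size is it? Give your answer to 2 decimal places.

4.99pt

Each step on a modular scale multiplies by the ratio, so the size n steps from the base is base × ratioⁿ.
21.0 ÷ 1.333⁵ = 21.0 ÷ 4.20873 ≈ 4.99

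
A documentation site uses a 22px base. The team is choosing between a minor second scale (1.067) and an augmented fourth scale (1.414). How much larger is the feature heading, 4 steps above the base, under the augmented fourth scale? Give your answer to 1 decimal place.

Minor second: 22.0 × 1.067⁴ = 28.515px
Augmented fourth: 22.0 × 1.414⁴ = 87.947px
Difference: 87.947 − 28.515 = 59.432px

59.4px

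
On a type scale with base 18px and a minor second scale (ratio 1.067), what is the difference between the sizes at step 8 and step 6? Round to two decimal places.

3.68px

Step 6: 18.0 × 1.067⁶ = 26.5619px
Step 8: 18.0 × 1.067⁸ = 30.2404px
Difference: 30.2404 − 26.5619 = 3.6785px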